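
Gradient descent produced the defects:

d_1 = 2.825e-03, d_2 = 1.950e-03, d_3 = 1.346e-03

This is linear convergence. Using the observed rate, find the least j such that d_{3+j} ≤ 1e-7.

Rate ρ ≈ d_3/d_2 = 1.346e-03/1.950e-03 = 0.6903.
After j more steps, d_{3+j} ≈ 1.346e-03·ρ^j; need ρ^j ≤ 1e-7/1.346e-03 = 7.42942e-05.
j ≥ ln(7.42942e-05)/ln(0.6903) = -9.5075/-0.37063 = 25.652.
So 26 more iterations are needed.

26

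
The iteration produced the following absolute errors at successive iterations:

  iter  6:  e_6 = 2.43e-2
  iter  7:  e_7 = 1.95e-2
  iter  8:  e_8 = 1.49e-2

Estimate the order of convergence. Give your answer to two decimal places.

1.22

p ≈ ln(e_8/e_7) / ln(e_7/e_6)
  = ln(1.49e-2/1.95e-2) / ln(1.95e-2/2.43e-2)
  = ln(0.764103) / ln(0.802469)
  = -0.26905 / -0.22006 ≈ 1.22262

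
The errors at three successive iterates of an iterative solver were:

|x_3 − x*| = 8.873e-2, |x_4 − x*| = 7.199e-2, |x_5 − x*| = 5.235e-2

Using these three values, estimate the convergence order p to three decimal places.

1.524

p ≈ ln(|x_5 − x*|/|x_4 − x*|) / ln(|x_4 − x*|/|x_3 − x*|)
  = ln(5.235e-2/7.199e-2) / ln(7.199e-2/8.873e-2)
  = ln(0.727184) / ln(0.811338)
  = -0.318576 / -0.209071 ≈ 1.523769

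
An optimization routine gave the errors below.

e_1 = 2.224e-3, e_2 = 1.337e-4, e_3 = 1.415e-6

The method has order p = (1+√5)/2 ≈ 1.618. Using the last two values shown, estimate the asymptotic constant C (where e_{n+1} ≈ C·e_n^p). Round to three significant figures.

C ≈ e_3 / e_2^1.618
  = 1.415e-6 / (1.337e-4)^1.618
  = 1.415e-6 / 5.39611e-07 ≈ 2.6223

2.62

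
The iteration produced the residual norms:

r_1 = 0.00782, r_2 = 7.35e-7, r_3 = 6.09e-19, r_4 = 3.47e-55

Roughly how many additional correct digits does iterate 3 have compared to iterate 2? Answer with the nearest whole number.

Digits gained ≈ log₁₀(r_2/r_3) = log₁₀(7.35e-7/6.09e-19) = log₁₀(1.2069e+12) ≈ 12.082.

12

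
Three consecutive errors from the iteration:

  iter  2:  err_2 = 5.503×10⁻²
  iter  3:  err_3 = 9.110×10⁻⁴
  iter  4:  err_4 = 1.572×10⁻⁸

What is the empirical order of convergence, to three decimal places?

2.674

p ≈ ln(err_4/err_3) / ln(err_3/err_2)
  = ln(1.572×10⁻⁸/9.110×10⁻⁴) / ln(9.110×10⁻⁴/5.503×10⁻²)
  = ln(1.72558e-05) / ln(0.0165546)
  = -10.967362 / -4.101091 ≈ 2.674255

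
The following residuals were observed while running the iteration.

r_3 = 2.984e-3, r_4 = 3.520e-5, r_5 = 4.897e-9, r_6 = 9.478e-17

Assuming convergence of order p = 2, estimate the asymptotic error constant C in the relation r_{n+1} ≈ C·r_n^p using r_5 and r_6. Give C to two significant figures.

C ≈ r_6 / r_5^2
  = 9.478e-17 / (4.897e-9)^2
  = 9.478e-17 / 2.39806e-17 ≈ 3.9524

4.0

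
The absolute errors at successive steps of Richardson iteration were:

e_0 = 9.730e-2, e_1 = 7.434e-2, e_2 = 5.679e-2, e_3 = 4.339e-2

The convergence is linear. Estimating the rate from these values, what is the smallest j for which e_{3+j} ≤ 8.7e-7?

41

Rate ρ ≈ e_3/e_2 = 4.339e-2/5.679e-2 = 0.7640.
After j more steps, e_{3+j} ≈ 4.339e-2·ρ^j; need ρ^j ≤ 8.7e-7/4.339e-2 = 2.00507e-05.
j ≥ ln(2.00507e-05)/ln(0.7640) = -10.8172/-0.26919 = 40.184.
So 41 more iterations are needed.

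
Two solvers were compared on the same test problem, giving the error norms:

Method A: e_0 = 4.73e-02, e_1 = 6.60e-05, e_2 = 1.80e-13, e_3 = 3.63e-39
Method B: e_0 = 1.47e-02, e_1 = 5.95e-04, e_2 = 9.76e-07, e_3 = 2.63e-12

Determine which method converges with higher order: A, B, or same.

A

Method A: p ≈ ln(3.63e-39/1.80e-13)/ln(1.80e-13/6.60e-05) ≈ 3.00.
Method B: p ≈ ln(2.63e-12/9.76e-07)/ln(9.76e-07/5.95e-04) ≈ 2.00.
Method A has the higher order (≈3.0 vs ≈2.0).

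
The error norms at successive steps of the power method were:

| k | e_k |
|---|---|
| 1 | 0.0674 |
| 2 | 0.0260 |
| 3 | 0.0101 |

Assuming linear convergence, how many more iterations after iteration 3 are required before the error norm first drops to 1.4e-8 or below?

15

Rate ρ ≈ e_3/e_2 = 0.0101/0.0260 = 0.3885.
After j more steps, e_{3+j} ≈ 0.0101·ρ^j; need ρ^j ≤ 1.4e-8/0.0101 = 1.38614e-06.
j ≥ ln(1.38614e-06)/ln(0.3885) = -13.4890/-0.94546 = 14.267.
So 15 more iterations are needed.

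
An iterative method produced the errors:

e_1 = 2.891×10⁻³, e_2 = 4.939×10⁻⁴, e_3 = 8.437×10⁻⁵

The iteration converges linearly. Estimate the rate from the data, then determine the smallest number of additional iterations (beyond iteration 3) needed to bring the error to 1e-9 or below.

7

Rate ρ ≈ e_3/e_2 = 8.437×10⁻⁵/4.939×10⁻⁴ = 0.1708.
After j more steps, e_{3+j} ≈ 8.437×10⁻⁵·ρ^j; need ρ^j ≤ 1e-9/8.437×10⁻⁵ = 1.18526e-05.
j ≥ ln(1.18526e-05)/ln(0.1708) = -11.3430/-1.76726 = 6.418.
So 7 more iterations are needed.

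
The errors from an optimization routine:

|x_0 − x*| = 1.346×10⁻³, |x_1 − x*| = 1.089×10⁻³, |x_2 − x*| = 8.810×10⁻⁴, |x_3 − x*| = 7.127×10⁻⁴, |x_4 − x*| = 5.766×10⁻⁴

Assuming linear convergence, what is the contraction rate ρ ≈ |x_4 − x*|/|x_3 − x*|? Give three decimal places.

0.809

ρ ≈ |x_4 − x*|/|x_3 − x*| = 5.766×10⁻⁴/7.127×10⁻⁴ = 0.80904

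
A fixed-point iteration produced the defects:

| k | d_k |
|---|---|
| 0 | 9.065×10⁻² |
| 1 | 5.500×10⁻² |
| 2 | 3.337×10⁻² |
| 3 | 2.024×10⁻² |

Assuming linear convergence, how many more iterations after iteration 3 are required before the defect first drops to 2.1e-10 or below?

37

Rate ρ ≈ d_3/d_2 = 2.024×10⁻²/3.337×10⁻² = 0.6065.
After j more steps, d_{3+j} ≈ 2.024×10⁻²·ρ^j; need ρ^j ≤ 2.1e-10/2.024×10⁻² = 1.03755e-08.
j ≥ ln(1.03755e-08)/ln(0.6065) = -18.3838/-0.50005 = 36.764.
So 37 more iterations are needed.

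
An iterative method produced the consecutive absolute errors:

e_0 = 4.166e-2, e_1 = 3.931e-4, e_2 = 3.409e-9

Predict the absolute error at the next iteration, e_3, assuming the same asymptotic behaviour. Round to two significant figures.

First estimate the order: p ≈ ln(e_2/e_1) / ln(e_1/e_0) = ln(3.409e-9/3.931e-4)/ln(3.931e-4/4.166e-2) = ln(8.67209e-06)/ln(0.00943591) ≈ 2.4994.
Then e_3 ≈ e_2·(e_2/e_1)^p = 3.409e-9·(8.67209e-06)^2.4994 = 3.409e-9·2.23021e-13 ≈ 7.603e-22.

7.6e-22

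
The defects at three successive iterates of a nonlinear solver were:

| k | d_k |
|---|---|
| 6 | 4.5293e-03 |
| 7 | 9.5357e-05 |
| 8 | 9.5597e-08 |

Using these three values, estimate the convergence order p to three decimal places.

p ≈ ln(d_8/d_7) / ln(d_7/d_6)
  = ln(9.5597e-08/9.5357e-05) / ln(9.5357e-05/4.5293e-03)
  = ln(0.00100252) / ln(0.0210534)
  = -6.905238 / -3.860693 ≈ 1.788601

1.789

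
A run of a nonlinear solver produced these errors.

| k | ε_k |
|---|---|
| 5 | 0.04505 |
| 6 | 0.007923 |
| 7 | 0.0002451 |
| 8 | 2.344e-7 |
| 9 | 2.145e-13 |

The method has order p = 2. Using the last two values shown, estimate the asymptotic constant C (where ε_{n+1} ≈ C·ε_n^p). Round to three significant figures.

3.90

C ≈ ε_9 / ε_8^2
  = 2.145e-13 / (2.344e-7)^2
  = 2.145e-13 / 5.49434e-14 ≈ 3.904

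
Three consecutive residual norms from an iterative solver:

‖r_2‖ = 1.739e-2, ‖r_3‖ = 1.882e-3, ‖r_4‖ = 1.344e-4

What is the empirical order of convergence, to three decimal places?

p ≈ ln(‖r_4‖/‖r_3‖) / ln(‖r_3‖/‖r_2‖)
  = ln(1.344e-4/1.882e-3) / ln(1.882e-3/1.739e-2)
  = ln(0.0714134) / ln(0.108223)
  = -2.639270 / -2.223561 ≈ 1.186956

1.187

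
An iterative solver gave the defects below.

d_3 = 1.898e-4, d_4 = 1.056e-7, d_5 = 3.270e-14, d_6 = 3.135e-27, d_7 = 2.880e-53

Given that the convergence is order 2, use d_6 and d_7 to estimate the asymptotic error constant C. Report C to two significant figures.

2.9

C ≈ d_7 / d_6^2
  = 2.880e-53 / (3.135e-27)^2
  = 2.880e-53 / 9.82822e-54 ≈ 2.9303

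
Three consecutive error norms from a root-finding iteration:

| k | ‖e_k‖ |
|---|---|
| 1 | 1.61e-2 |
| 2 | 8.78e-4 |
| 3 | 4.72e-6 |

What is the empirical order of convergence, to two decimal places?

1.80

p ≈ ln(‖e_3‖/‖e_2‖) / ln(‖e_2‖/‖e_1‖)
  = ln(4.72e-6/8.78e-4) / ln(8.78e-4/1.61e-2)
  = ln(0.00537585) / ln(0.0545342)
  = -5.22584 / -2.90893 ≈ 1.79648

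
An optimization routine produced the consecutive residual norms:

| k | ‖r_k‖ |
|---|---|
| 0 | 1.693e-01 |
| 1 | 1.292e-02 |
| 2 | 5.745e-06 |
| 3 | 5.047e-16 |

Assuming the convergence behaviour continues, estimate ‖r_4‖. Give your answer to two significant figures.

3.4e-46

First estimate the order: p ≈ ln(‖r_3‖/‖r_2‖) / ln(‖r_2‖/‖r_1‖) = ln(5.047e-16/5.745e-06)/ln(5.745e-06/1.292e-02) = ln(8.78503e-11)/ln(0.000444659) ≈ 3.0001.
Then ‖r_4‖ ≈ ‖r_3‖·(‖r_3‖/‖r_2‖)^p = 5.047e-16·(8.78503e-11)^3.0001 = 5.047e-16·6.76432e-31 ≈ 3.414e-46.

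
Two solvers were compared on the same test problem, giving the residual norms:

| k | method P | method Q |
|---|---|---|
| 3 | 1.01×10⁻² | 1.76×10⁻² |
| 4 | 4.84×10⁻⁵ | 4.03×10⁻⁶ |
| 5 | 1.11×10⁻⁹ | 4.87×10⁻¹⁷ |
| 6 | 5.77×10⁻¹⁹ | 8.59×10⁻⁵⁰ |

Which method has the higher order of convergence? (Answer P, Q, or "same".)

Method P: p ≈ ln(5.77×10⁻¹⁹/1.11×10⁻⁹)/ln(1.11×10⁻⁹/4.84×10⁻⁵) ≈ 2.00.
Method Q: p ≈ ln(8.59×10⁻⁵⁰/4.87×10⁻¹⁷)/ln(4.87×10⁻¹⁷/4.03×10⁻⁶) ≈ 3.00.
Method Q has the higher order (≈3.0 vs ≈2.0).

Q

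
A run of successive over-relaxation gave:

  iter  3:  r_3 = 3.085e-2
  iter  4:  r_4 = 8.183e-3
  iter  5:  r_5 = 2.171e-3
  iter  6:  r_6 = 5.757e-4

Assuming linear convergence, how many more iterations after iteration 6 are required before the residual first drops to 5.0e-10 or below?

11

Rate ρ ≈ r_6/r_5 = 5.757e-4/2.171e-3 = 0.2652.
After j more steps, r_{6+j} ≈ 5.757e-4·ρ^j; need ρ^j ≤ 5.0e-10/5.757e-4 = 8.68508e-07.
j ≥ ln(8.68508e-07)/ln(0.2652) = -13.9565/-1.32727 = 10.515.
So 11 more iterations are needed.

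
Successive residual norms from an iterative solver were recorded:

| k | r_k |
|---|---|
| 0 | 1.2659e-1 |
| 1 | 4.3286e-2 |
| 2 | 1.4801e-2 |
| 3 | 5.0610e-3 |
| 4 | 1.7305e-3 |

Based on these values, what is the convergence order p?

Consecutive ratios: r_4/r_3 = 1.7305e-3/5.0610e-3 = 0.341928, r_3/r_2 = 5.0610e-3/1.4801e-2 = 0.341936.
p ≈ ln(0.341928)/ln(0.341936) = -1.0732/-1.0731 ≈ 1.00.
So the convergence is linear (order 1).

1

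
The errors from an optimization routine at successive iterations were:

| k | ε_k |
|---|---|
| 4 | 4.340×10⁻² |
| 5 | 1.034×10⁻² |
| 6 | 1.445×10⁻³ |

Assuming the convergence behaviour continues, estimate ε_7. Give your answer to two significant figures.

9.7e-5

First estimate the order: p ≈ ln(ε_6/ε_5) / ln(ε_5/ε_4) = ln(1.445×10⁻³/1.034×10⁻²)/ln(1.034×10⁻²/4.340×10⁻²) = ln(0.139749)/ln(0.238249) ≈ 1.3719.
Then ε_7 ≈ ε_6·(ε_6/ε_5)^p = 1.445×10⁻³·(0.139749)^1.3719 = 1.445×10⁻³·0.0672208 ≈ 9.713e-05.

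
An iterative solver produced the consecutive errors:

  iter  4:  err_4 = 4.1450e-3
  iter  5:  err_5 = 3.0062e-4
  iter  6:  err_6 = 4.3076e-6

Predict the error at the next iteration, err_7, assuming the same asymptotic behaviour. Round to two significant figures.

First estimate the order: p ≈ ln(err_6/err_5) / ln(err_5/err_4) = ln(4.3076e-6/3.0062e-4)/ln(3.0062e-4/4.1450e-3) = ln(0.0143291)/ln(0.0725259) ≈ 1.6181.
Then err_7 ≈ err_6·(err_6/err_5)^p = 4.3076e-6·(0.0143291)^1.6181 = 4.3076e-6·0.00103891 ≈ 4.475e-09.

4.5e-9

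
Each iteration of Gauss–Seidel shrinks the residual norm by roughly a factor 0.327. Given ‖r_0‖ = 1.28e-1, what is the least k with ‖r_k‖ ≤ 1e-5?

After k steps, ‖r_k‖ ≈ 1.28e-1·0.327^k.
Need 0.327^k ≤ 1e-5/1.28e-1 = 7.8125e-05.
k ≥ ln(7.8125e-05)/ln(0.327) = -9.4572/-1.11780 = 8.461.
Smallest integer k = 9.

9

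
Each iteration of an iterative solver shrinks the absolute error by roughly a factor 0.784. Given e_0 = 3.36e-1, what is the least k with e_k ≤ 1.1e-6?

52

After k steps, e_k ≈ 3.36e-1·0.784^k.
Need 0.784^k ≤ 1.1e-6/3.36e-1 = 3.27381e-06.
k ≥ ln(3.27381e-06)/ln(0.784) = -12.6296/-0.24335 = 51.899.
Smallest integer k = 52.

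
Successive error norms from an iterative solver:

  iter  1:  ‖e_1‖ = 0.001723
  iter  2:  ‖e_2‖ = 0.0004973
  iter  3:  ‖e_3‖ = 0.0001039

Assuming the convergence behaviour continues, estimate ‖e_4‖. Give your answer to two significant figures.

First estimate the order: p ≈ ln(‖e_3‖/‖e_2‖) / ln(‖e_2‖/‖e_1‖) = ln(0.0001039/0.0004973)/ln(0.0004973/0.001723) = ln(0.208928)/ln(0.288624) ≈ 1.2600.
Then ‖e_4‖ ≈ ‖e_3‖·(‖e_3‖/‖e_2‖)^p = 0.0001039·(0.208928)^1.2600 = 0.0001039·0.139058 ≈ 1.445e-05.

1.4e-5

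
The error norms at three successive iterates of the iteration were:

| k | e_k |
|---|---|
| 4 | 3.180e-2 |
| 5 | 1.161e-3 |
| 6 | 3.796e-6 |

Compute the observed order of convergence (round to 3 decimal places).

1.729

p ≈ ln(e_6/e_5) / ln(e_5/e_4)
  = ln(3.796e-6/1.161e-3) / ln(1.161e-3/3.180e-2)
  = ln(0.0032696) / ln(0.0365094)
  = -5.723088 / -3.310186 ≈ 1.728932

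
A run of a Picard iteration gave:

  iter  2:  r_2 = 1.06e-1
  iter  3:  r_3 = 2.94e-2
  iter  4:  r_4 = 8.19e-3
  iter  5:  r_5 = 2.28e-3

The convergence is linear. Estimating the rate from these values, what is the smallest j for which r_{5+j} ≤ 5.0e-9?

11

Rate ρ ≈ r_5/r_4 = 2.28e-3/8.19e-3 = 0.2784.
After j more steps, r_{5+j} ≈ 2.28e-3·ρ^j; need ρ^j ≤ 5.0e-9/2.28e-3 = 2.19298e-06.
j ≥ ln(2.19298e-06)/ln(0.2784) = -13.0302/-1.27870 = 10.190.
So 11 more iterations are needed.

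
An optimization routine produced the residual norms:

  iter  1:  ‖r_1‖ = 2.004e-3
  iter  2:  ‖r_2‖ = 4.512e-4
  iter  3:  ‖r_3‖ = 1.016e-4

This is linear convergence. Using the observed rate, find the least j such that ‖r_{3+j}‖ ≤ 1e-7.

Rate ρ ≈ ‖r_3‖/‖r_2‖ = 1.016e-4/4.512e-4 = 0.2252.
After j more steps, ‖r_{3+j}‖ ≈ 1.016e-4·ρ^j; need ρ^j ≤ 1e-7/1.016e-4 = 0.000984252.
j ≥ ln(0.000984252)/ln(0.2252) = -6.9236/-1.49077 = 4.644.
So 5 more iterations are needed.

5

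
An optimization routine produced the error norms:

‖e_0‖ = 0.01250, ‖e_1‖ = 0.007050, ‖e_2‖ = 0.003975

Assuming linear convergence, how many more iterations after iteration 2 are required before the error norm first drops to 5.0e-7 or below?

Rate ρ ≈ ‖e_2‖/‖e_1‖ = 0.003975/0.007050 = 0.5638.
After j more steps, ‖e_{2+j}‖ ≈ 0.003975·ρ^j; need ρ^j ≤ 5.0e-7/0.003975 = 0.000125786.
j ≥ ln(0.000125786)/ln(0.5638) = -8.9809/-0.57306 = 15.672.
So 16 more iterations are needed.

16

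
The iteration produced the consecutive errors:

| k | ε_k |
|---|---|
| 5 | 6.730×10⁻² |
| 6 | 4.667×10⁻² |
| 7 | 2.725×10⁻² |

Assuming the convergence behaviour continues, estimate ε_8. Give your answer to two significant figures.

First estimate the order: p ≈ ln(ε_7/ε_6) / ln(ε_6/ε_5) = ln(2.725×10⁻²/4.667×10⁻²)/ln(4.667×10⁻²/6.730×10⁻²) = ln(0.583887)/ln(0.693462) ≈ 1.4698.
Then ε_8 ≈ ε_7·(ε_7/ε_6)^p = 2.725×10⁻²·(0.583887)^1.4698 = 2.725×10⁻²·0.453472 ≈ 0.01236.

1.2e-2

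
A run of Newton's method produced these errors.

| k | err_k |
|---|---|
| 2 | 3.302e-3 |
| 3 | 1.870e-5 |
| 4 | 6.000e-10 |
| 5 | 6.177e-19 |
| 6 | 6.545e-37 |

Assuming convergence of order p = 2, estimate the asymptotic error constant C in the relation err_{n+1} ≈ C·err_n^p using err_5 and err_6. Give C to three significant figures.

C ≈ err_6 / err_5^2
  = 6.545e-37 / (6.177e-19)^2
  = 6.545e-37 / 3.81553e-37 ≈ 1.7154

1.72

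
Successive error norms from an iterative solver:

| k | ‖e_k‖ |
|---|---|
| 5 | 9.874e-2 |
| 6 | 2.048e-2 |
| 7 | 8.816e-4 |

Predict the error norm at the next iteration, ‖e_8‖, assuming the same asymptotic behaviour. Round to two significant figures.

1.6e-6

First estimate the order: p ≈ ln(‖e_7‖/‖e_6‖) / ln(‖e_6‖/‖e_5‖) = ln(8.816e-4/2.048e-2)/ln(2.048e-2/9.874e-2) = ln(0.0430469)/ln(0.207413) ≈ 1.9996.
Then ‖e_8‖ ≈ ‖e_7‖·(‖e_7‖/‖e_6‖)^p = 8.816e-4·(0.0430469)^1.9996 = 8.816e-4·0.00185537 ≈ 1.636e-06.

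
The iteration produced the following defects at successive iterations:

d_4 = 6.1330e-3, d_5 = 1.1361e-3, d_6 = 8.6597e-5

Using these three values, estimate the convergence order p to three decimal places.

p ≈ ln(d_6/d_5) / ln(d_5/d_4)
  = ln(8.6597e-5/1.1361e-3) / ln(1.1361e-3/6.1330e-3)
  = ln(0.076223) / ln(0.185244)
  = -2.574092 / -1.686081 ≈ 1.526672

1.527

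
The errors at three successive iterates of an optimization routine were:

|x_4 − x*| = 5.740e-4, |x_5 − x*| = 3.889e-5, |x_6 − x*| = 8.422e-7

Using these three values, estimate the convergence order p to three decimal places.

1.424

p ≈ ln(|x_6 − x*|/|x_5 − x*|) / ln(|x_5 − x*|/|x_4 − x*|)
  = ln(8.422e-7/3.889e-5) / ln(3.889e-5/5.740e-4)
  = ln(0.021656) / ln(0.0677526)
  = -3.832473 / -2.691892 ≈ 1.423710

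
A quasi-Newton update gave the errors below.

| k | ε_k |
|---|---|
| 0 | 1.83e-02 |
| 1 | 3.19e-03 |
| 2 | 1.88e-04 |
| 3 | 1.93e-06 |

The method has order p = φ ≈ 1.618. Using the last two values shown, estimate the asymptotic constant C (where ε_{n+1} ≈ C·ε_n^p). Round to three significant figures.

2.06

C ≈ ε_3 / ε_2^1.618
  = 1.93e-06 / (1.88e-04)^1.618
  = 1.93e-06 / 9.36672e-07 ≈ 2.0605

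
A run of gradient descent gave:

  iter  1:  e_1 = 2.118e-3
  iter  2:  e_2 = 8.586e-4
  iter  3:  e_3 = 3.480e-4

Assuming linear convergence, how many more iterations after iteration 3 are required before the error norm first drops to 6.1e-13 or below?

Rate ρ ≈ e_3/e_2 = 3.480e-4/8.586e-4 = 0.4053.
After j more steps, e_{3+j} ≈ 3.480e-4·ρ^j; need ρ^j ≤ 6.1e-13/3.480e-4 = 1.75287e-09.
j ≥ ln(1.75287e-09)/ln(0.4053) = -20.1620/-0.90313 = 22.325.
So 23 more iterations are needed.

23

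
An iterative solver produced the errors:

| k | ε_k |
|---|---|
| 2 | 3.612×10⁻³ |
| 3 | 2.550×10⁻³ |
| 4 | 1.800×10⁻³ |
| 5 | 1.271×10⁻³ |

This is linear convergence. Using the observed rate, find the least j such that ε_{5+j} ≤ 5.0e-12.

Rate ρ ≈ ε_5/ε_4 = 1.271×10⁻³/1.800×10⁻³ = 0.7061.
After j more steps, ε_{5+j} ≈ 1.271×10⁻³·ρ^j; need ρ^j ≤ 5.0e-12/1.271×10⁻³ = 3.93391e-09.
j ≥ ln(3.93391e-09)/ln(0.7061) = -19.3536/-0.34800 = 55.614.
So 56 more iterations are needed.

56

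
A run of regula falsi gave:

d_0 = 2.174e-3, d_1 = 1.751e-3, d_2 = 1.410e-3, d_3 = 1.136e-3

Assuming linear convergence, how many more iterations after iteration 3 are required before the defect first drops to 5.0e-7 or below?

Rate ρ ≈ d_3/d_2 = 1.136e-3/1.410e-3 = 0.8057.
After j more steps, d_{3+j} ≈ 1.136e-3·ρ^j; need ρ^j ≤ 5.0e-7/1.136e-3 = 0.000440141.
j ≥ ln(0.000440141)/ln(0.8057) = -7.7284/-0.21604 = 35.773.
So 36 more iterations are needed.

36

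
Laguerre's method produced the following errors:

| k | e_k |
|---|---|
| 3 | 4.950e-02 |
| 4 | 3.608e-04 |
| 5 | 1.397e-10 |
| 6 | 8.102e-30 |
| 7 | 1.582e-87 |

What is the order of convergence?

3

Consecutive ratios: e_7/e_6 = 1.582e-87/8.102e-30 = 1.9526e-58, e_6/e_5 = 8.102e-30/1.397e-10 = 5.79957e-20.
p ≈ ln(1.9526e-58)/ln(5.79957e-20) = -132.8808/-44.2939 ≈ 3.00.
So the convergence is cubic (order 3).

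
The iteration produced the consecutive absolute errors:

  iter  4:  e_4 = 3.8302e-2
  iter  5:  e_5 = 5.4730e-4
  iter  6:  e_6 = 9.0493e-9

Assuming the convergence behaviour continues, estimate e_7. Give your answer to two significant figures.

3.7e-21

First estimate the order: p ≈ ln(e_6/e_5) / ln(e_5/e_4) = ln(9.0493e-9/5.4730e-4)/ln(5.4730e-4/3.8302e-2) = ln(1.65344e-05)/ln(0.0142891) ≈ 2.5917.
Then e_7 ≈ e_6·(e_6/e_5)^p = 9.0493e-9·(1.65344e-05)^2.5917 = 9.0493e-9·4.05039e-13 ≈ 3.665e-21.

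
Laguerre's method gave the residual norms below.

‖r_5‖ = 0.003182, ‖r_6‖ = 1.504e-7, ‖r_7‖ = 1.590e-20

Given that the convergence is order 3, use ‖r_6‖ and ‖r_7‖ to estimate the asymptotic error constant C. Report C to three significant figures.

4.67

C ≈ ‖r_7‖ / ‖r_6‖^3
  = 1.590e-20 / (1.504e-7)^3
  = 1.590e-20 / 3.40207e-21 ≈ 4.6736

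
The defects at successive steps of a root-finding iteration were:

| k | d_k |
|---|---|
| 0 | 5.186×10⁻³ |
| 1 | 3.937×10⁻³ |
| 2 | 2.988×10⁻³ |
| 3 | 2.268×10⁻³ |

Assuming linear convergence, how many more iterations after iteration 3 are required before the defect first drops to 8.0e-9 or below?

46

Rate ρ ≈ d_3/d_2 = 2.268×10⁻³/2.988×10⁻³ = 0.7590.
After j more steps, d_{3+j} ≈ 2.268×10⁻³·ρ^j; need ρ^j ≤ 8.0e-9/2.268×10⁻³ = 3.52734e-06.
j ≥ ln(3.52734e-06)/ln(0.7590) = -12.5550/-0.27575 = 45.530.
So 46 more iterations are needed.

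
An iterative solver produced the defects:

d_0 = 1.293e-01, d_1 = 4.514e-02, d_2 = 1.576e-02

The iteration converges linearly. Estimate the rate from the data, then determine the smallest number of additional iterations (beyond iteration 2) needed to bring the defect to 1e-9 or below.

16

Rate ρ ≈ d_2/d_1 = 1.576e-02/4.514e-02 = 0.3491.
After j more steps, d_{2+j} ≈ 1.576e-02·ρ^j; need ρ^j ≤ 1e-9/1.576e-02 = 6.34518e-08.
j ≥ ln(6.34518e-08)/ln(0.3491) = -16.5730/-1.05240 = 15.748.
So 16 more iterations are needed.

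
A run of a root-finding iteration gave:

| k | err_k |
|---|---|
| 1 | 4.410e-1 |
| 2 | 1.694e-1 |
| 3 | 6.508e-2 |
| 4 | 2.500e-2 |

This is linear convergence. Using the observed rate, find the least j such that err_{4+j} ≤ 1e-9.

Rate ρ ≈ err_4/err_3 = 2.500e-2/6.508e-2 = 0.3841.
After j more steps, err_{4+j} ≈ 2.500e-2·ρ^j; need ρ^j ≤ 1e-9/2.500e-2 = 4e-08.
j ≥ ln(4e-08)/ln(0.3841) = -17.0344/-0.95685 = 17.803.
So 18 more iterations are needed.

18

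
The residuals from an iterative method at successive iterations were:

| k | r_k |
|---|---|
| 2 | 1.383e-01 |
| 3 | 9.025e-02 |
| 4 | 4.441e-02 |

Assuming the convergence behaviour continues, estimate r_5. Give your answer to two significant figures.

First estimate the order: p ≈ ln(r_4/r_3) / ln(r_3/r_2) = ln(4.441e-02/9.025e-02)/ln(9.025e-02/1.383e-01) = ln(0.492078)/ln(0.652567) ≈ 1.6613.
Then r_5 ≈ r_4·(r_4/r_3)^p = 4.441e-02·(0.492078)^1.6613 = 4.441e-02·0.307876 ≈ 0.01367.

1.4e-2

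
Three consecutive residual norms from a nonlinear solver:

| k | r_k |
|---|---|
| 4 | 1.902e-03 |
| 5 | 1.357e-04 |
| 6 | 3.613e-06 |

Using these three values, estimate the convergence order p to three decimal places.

p ≈ ln(r_6/r_5) / ln(r_5/r_4)
  = ln(3.613e-06/1.357e-04) / ln(1.357e-04/1.902e-03)
  = ln(0.0266249) / ln(0.071346)
  = -3.625908 / -2.640214 ≈ 1.373339

1.373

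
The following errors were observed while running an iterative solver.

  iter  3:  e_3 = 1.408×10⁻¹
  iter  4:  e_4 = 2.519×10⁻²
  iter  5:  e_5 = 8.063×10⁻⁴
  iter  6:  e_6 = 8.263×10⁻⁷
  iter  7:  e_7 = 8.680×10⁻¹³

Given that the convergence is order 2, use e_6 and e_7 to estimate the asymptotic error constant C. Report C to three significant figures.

1.27

C ≈ e_7 / e_6^2
  = 8.680×10⁻¹³ / (8.263×10⁻⁷)^2
  = 8.680×10⁻¹³ / 6.82772e-13 ≈ 1.2713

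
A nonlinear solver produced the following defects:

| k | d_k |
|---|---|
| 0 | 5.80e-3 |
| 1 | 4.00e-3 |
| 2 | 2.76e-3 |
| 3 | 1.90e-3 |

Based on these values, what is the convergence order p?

Consecutive ratios: d_3/d_2 = 1.90e-3/2.76e-3 = 0.688406, d_2/d_1 = 2.76e-3/4.00e-3 = 0.69.
p ≈ ln(0.688406)/ln(0.69) = -0.3734/-0.3711 ≈ 1.01.
So the convergence is linear (order 1).

1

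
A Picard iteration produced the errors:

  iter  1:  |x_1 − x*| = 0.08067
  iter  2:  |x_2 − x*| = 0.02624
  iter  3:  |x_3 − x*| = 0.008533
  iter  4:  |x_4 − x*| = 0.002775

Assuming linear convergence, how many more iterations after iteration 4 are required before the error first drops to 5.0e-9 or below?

12

Rate ρ ≈ |x_4 − x*|/|x_3 − x*| = 0.002775/0.008533 = 0.3252.
After j more steps, |x_{4+j} − x*| ≈ 0.002775·ρ^j; need ρ^j ≤ 5.0e-9/0.002775 = 1.8018e-06.
j ≥ ln(1.8018e-06)/ln(0.3252) = -13.2267/-1.12331 = 11.775.
So 12 more iterations are needed.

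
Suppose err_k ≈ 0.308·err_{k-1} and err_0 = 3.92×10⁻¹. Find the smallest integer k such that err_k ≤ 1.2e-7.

13

After k steps, err_k ≈ 3.92×10⁻¹·0.308^k.
Need 0.308^k ≤ 1.2e-7/3.92×10⁻¹ = 3.06122e-07.
k ≥ ln(3.06122e-07)/ln(0.308) = -14.9993/-1.17766 = 12.737.
Smallest integer k = 13.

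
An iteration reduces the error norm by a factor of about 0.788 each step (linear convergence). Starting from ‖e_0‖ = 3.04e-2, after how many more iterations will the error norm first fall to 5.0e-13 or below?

After k steps, ‖e_k‖ ≈ 3.04e-2·0.788^k.
Need 0.788^k ≤ 5.0e-13/3.04e-2 = 1.64474e-11.
k ≥ ln(1.64474e-11)/ln(0.788) = -24.8309/-0.23826 = 104.218.
Smallest integer k = 105.

105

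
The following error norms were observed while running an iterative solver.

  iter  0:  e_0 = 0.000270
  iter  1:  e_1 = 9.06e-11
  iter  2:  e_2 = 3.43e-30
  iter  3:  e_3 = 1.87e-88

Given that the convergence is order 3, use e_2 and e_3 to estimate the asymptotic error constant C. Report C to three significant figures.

4.63

C ≈ e_3 / e_2^3
  = 1.87e-88 / (3.43e-30)^3
  = 1.87e-88 / 4.03536e-89 ≈ 4.634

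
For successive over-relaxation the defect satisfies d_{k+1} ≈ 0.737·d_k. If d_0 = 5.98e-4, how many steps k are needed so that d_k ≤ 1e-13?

74

After k steps, d_k ≈ 5.98e-4·0.737^k.
Need 0.737^k ≤ 1e-13/5.98e-4 = 1.67224e-10.
k ≥ ln(1.67224e-10)/ln(0.737) = -22.5117/-0.30517 = 73.768.
Smallest integer k = 74.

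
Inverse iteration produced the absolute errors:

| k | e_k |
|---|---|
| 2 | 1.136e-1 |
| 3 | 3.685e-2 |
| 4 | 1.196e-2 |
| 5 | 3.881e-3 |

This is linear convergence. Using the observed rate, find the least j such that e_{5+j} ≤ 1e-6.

Rate ρ ≈ e_5/e_4 = 3.881e-3/1.196e-2 = 0.3245.
After j more steps, e_{5+j} ≈ 3.881e-3·ρ^j; need ρ^j ≤ 1e-6/3.881e-3 = 0.000257666.
j ≥ ln(0.000257666)/ln(0.3245) = -8.2638/-1.12547 = 7.343.
So 8 more iterations are needed.

8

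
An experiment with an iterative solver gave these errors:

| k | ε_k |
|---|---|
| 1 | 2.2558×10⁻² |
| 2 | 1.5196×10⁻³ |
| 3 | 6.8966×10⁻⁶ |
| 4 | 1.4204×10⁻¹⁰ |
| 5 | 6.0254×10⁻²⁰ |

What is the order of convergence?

2

Consecutive ratios: ε_5/ε_4 = 6.0254×10⁻²⁰/1.4204×10⁻¹⁰ = 4.24204e-10, ε_4/ε_3 = 1.4204×10⁻¹⁰/6.8966×10⁻⁶ = 2.05957e-05.
p ≈ ln(4.24204e-10)/ln(2.05957e-05) = -21.5808/-10.7904 ≈ 2.00.
So the convergence is quadratic (order 2).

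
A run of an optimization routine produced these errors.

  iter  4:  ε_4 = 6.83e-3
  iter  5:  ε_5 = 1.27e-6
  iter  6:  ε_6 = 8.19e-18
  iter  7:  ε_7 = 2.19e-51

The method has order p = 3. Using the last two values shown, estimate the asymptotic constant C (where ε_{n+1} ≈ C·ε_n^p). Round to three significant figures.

C ≈ ε_7 / ε_6^3
  = 2.19e-51 / (8.19e-18)^3
  = 2.19e-51 / 5.49353e-52 ≈ 3.9865

3.99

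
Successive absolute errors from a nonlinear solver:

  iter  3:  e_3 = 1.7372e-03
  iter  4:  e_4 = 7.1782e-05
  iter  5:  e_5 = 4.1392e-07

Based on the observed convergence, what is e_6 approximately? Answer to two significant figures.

First estimate the order: p ≈ ln(e_5/e_4) / ln(e_4/e_3) = ln(4.1392e-07/7.1782e-05)/ln(7.1782e-05/1.7372e-03) = ln(0.00576635)/ln(0.0413205) ≈ 1.6180.
Then e_6 ≈ e_5·(e_5/e_4)^p = 4.1392e-07·(0.00576635)^1.6180 = 4.1392e-07·0.000238308 ≈ 9.864e-11.

9.9e-11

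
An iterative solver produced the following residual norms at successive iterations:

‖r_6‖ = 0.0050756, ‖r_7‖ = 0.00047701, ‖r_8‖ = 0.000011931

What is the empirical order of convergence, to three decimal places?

1.560

p ≈ ln(‖r_8‖/‖r_7‖) / ln(‖r_7‖/‖r_6‖)
  = ln(0.000011931/0.00047701) / ln(0.00047701/0.0050756)
  = ln(0.0250121) / ln(0.093981)
  = -3.688396 / -2.364663 ≈ 1.559798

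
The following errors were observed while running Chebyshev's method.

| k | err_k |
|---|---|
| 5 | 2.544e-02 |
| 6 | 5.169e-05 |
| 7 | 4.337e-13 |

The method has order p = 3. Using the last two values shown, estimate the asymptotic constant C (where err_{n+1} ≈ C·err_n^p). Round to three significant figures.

C ≈ err_7 / err_6^3
  = 4.337e-13 / (5.169e-05)^3
  = 4.337e-13 / 1.38108e-13 ≈ 3.1403

3.14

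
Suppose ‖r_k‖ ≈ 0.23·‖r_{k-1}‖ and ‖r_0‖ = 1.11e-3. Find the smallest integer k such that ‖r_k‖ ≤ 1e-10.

After k steps, ‖r_k‖ ≈ 1.11e-3·0.23^k.
Need 0.23^k ≤ 1e-10/1.11e-3 = 9.00901e-08.
k ≥ ln(9.00901e-08)/ln(0.23) = -16.2225/-1.46968 = 11.038.
Smallest integer k = 12.

12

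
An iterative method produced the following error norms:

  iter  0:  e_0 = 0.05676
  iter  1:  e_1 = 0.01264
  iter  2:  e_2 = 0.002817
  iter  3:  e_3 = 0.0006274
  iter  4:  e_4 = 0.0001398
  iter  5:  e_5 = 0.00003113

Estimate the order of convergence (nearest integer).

1

Consecutive ratios: e_5/e_4 = 0.00003113/0.0001398 = 0.222675, e_4/e_3 = 0.0001398/0.0006274 = 0.222824.
p ≈ ln(0.222675)/ln(0.222824) = -1.5020/-1.5014 ≈ 1.00.
So the convergence is linear (order 1).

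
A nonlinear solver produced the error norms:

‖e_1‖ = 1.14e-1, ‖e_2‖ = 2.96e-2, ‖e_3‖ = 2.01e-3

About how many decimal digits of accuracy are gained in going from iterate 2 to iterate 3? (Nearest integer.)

Digits gained ≈ log₁₀(‖e_2‖/‖e_3‖) = log₁₀(2.96e-2/2.01e-3) = log₁₀(14.7264) ≈ 1.168.

1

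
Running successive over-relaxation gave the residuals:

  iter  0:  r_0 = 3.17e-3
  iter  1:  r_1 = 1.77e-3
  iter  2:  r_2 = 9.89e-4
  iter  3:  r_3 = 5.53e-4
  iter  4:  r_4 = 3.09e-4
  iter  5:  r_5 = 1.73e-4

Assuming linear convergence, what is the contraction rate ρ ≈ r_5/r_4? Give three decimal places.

ρ ≈ r_5/r_4 = 1.73e-4/3.09e-4 = 0.55987

0.560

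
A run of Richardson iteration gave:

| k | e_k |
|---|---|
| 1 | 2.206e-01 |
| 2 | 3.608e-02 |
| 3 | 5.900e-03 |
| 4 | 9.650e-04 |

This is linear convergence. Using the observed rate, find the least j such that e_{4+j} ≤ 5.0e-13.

Rate ρ ≈ e_4/e_3 = 9.650e-04/5.900e-03 = 0.1636.
After j more steps, e_{4+j} ≈ 9.650e-04·ρ^j; need ρ^j ≤ 5.0e-13/9.650e-04 = 5.18135e-10.
j ≥ ln(5.18135e-10)/ln(0.1636) = -21.3808/-1.81033 = 11.810.
So 12 more iterations are needed.

12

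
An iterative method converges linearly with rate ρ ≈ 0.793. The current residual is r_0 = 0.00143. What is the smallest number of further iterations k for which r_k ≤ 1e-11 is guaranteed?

After k steps, r_k ≈ 0.00143·0.793^k.
Need 0.793^k ≤ 1e-11/0.00143 = 6.99301e-09.
k ≥ ln(6.99301e-09)/ln(0.793) = -18.7784/-0.23193 = 80.966.
Smallest integer k = 81.

81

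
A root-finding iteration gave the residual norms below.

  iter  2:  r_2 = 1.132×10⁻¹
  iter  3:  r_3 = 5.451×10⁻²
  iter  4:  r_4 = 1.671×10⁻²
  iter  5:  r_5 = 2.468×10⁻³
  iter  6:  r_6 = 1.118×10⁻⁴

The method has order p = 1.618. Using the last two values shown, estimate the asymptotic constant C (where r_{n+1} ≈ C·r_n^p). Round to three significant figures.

C ≈ r_6 / r_5^1.618
  = 1.118×10⁻⁴ / (2.468×10⁻³)^1.618
  = 1.118×10⁻⁴ / 6.03691e-05 ≈ 1.8519

1.85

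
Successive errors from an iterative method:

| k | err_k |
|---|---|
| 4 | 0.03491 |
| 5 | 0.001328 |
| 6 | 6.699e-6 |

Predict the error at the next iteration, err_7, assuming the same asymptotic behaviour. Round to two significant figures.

First estimate the order: p ≈ ln(err_6/err_5) / ln(err_5/err_4) = ln(6.699e-6/0.001328)/ln(0.001328/0.03491) = ln(0.00504443)/ln(0.0380407) ≈ 1.6180.
Then err_7 ≈ err_6·(err_6/err_5)^p = 6.699e-6·(0.00504443)^1.6180 = 6.699e-6·0.000191933 ≈ 1.286e-09.

1.3e-9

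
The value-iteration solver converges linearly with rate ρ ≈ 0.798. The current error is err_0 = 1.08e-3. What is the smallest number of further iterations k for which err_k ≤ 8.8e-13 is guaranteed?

93

After k steps, err_k ≈ 1.08e-3·0.798^k.
Need 0.798^k ≤ 8.8e-13/1.08e-3 = 8.14815e-10.
k ≥ ln(8.14815e-10)/ln(0.798) = -20.9281/-0.22565 = 92.746.
Smallest integer k = 93.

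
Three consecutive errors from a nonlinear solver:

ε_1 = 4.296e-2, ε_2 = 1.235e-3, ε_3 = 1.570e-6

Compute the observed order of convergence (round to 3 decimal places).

p ≈ ln(ε_3/ε_2) / ln(ε_2/ε_1)
  = ln(1.570e-6/1.235e-3) / ln(1.235e-3/4.296e-2)
  = ln(0.00127126) / ln(0.0287477)
  = -6.667747 / -3.549198 ≈ 1.878663

1.879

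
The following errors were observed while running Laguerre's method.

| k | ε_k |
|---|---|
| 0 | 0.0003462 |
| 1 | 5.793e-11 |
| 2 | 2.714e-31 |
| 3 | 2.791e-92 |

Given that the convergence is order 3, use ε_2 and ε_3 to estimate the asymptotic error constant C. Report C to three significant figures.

C ≈ ε_3 / ε_2^3
  = 2.791e-92 / (2.714e-31)^3
  = 2.791e-92 / 1.99908e-92 ≈ 1.3961

1.40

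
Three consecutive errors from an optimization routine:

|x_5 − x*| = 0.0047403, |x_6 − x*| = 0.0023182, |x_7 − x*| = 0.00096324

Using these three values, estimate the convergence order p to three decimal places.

1.228

p ≈ ln(|x_7 − x*|/|x_6 − x*|) / ln(|x_6 − x*|/|x_5 − x*|)
  = ln(0.00096324/0.0023182) / ln(0.0023182/0.0047403)
  = ln(0.415512) / ln(0.489041)
  = -0.878244 / -0.715309 ≈ 1.227783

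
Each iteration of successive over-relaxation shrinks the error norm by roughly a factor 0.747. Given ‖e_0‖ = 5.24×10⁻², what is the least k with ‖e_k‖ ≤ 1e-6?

After k steps, ‖e_k‖ ≈ 5.24×10⁻²·0.747^k.
Need 0.747^k ≤ 1e-6/5.24×10⁻² = 1.9084e-05.
k ≥ ln(1.9084e-05)/ln(0.747) = -10.8667/-0.29169 = 37.254.
Smallest integer k = 38.

38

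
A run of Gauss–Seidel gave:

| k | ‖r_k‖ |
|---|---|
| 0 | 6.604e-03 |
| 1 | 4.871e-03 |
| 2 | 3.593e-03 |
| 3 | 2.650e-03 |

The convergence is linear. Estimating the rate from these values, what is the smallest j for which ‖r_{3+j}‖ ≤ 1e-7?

34

Rate ρ ≈ ‖r_3‖/‖r_2‖ = 2.650e-03/3.593e-03 = 0.7375.
After j more steps, ‖r_{3+j}‖ ≈ 2.650e-03·ρ^j; need ρ^j ≤ 1e-7/2.650e-03 = 3.77358e-05.
j ≥ ln(3.77358e-05)/ln(0.7375) = -10.1849/-0.30449 = 33.449.
So 34 more iterations are needed.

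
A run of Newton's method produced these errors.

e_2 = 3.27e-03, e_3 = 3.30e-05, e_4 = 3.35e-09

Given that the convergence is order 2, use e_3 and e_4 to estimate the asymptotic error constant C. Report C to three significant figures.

3.08

C ≈ e_4 / e_3^2
  = 3.35e-09 / (3.30e-05)^2
  = 3.35e-09 / 1.089e-09 ≈ 3.0762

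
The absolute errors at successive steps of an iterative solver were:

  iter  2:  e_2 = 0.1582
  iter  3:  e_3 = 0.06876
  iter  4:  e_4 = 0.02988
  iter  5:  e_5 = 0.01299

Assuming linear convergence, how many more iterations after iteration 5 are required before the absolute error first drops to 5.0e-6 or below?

10

Rate ρ ≈ e_5/e_4 = 0.01299/0.02988 = 0.4347.
After j more steps, e_{5+j} ≈ 0.01299·ρ^j; need ρ^j ≤ 5.0e-6/0.01299 = 0.000384911.
j ≥ ln(0.000384911)/ln(0.4347) = -7.8625/-0.83310 = 9.438.
So 10 more iterations are needed.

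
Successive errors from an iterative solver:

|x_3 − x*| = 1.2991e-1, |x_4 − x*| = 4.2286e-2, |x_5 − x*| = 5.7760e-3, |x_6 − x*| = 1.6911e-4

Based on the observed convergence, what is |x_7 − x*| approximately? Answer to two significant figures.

3.2e-7

First estimate the order: p ≈ ln(|x_6 − x*|/|x_5 − x*|) / ln(|x_5 − x*|/|x_4 − x*|) = ln(1.6911e-4/5.7760e-3)/ln(5.7760e-3/4.2286e-2) = ln(0.029278)/ln(0.136594) ≈ 1.7737.
Then |x_7 − x*| ≈ |x_6 − x*|·(|x_6 − x*|/|x_5 − x*|)^p = 1.6911e-4·(0.029278)^1.7737 = 1.6911e-4·0.00190592 ≈ 3.223e-07.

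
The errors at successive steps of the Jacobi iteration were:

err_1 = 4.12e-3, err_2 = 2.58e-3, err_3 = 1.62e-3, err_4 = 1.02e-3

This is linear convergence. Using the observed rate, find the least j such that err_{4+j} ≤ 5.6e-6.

12

Rate ρ ≈ err_4/err_3 = 1.02e-3/1.62e-3 = 0.6296.
After j more steps, err_{4+j} ≈ 1.02e-3·ρ^j; need ρ^j ≤ 5.6e-6/1.02e-3 = 0.0054902.
j ≥ ln(0.0054902)/ln(0.6296) = -5.2048/-0.46267 = 11.249.
So 12 more iterations are needed.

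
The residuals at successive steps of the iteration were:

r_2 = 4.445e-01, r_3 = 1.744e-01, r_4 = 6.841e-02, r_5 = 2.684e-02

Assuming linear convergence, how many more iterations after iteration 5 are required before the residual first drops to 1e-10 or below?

Rate ρ ≈ r_5/r_4 = 2.684e-02/6.841e-02 = 0.3923.
After j more steps, r_{5+j} ≈ 2.684e-02·ρ^j; need ρ^j ≤ 1e-10/2.684e-02 = 3.72578e-09.
j ≥ ln(3.72578e-09)/ln(0.3923) = -19.4080/-0.93573 = 20.741.
So 21 more iterations are needed.

21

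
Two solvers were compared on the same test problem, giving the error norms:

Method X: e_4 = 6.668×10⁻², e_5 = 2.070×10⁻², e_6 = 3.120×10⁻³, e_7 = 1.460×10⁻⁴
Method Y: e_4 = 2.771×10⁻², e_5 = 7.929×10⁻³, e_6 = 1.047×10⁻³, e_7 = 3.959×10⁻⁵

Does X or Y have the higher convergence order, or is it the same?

same

Method X: p ≈ ln(1.460×10⁻⁴/3.120×10⁻³)/ln(3.120×10⁻³/2.070×10⁻²) ≈ 1.62.
Method Y: p ≈ ln(3.959×10⁻⁵/1.047×10⁻³)/ln(1.047×10⁻³/7.929×10⁻³) ≈ 1.62.
Both orders ≈ 1.6 — effectively the same.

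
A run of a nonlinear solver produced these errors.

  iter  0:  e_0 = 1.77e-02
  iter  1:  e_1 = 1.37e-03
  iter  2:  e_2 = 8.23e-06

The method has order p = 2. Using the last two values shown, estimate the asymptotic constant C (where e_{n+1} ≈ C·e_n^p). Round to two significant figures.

C ≈ e_2 / e_1^2
  = 8.23e-06 / (1.37e-03)^2
  = 8.23e-06 / 1.8769e-06 ≈ 4.3849

4.4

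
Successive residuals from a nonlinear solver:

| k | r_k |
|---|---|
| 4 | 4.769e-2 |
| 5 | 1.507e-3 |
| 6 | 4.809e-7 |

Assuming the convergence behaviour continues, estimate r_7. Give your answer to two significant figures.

First estimate the order: p ≈ ln(r_6/r_5) / ln(r_5/r_4) = ln(4.809e-7/1.507e-3)/ln(1.507e-3/4.769e-2) = ln(0.000319111)/ln(0.0315999) ≈ 2.3302.
Then r_7 ≈ r_6·(r_6/r_5)^p = 4.809e-7·(0.000319111)^2.3302 = 4.809e-7·7.1365e-09 ≈ 3.432e-15.

3.4e-15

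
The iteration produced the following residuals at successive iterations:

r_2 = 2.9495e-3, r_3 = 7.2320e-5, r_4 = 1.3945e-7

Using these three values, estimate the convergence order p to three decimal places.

p ≈ ln(r_4/r_3) / ln(r_3/r_2)
  = ln(1.3945e-7/7.2320e-5) / ln(7.2320e-5/2.9495e-3)
  = ln(0.00192824) / ln(0.0245194)
  = -6.251148 / -3.708291 ≈ 1.685722

1.686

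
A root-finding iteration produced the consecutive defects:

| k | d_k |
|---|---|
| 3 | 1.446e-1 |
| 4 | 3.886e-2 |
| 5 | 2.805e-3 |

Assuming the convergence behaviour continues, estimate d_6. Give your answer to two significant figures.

First estimate the order: p ≈ ln(d_5/d_4) / ln(d_4/d_3) = ln(2.805e-3/3.886e-2)/ln(3.886e-2/1.446e-1) = ln(0.0721822)/ln(0.268741) ≈ 2.0004.
Then d_6 ≈ d_5·(d_5/d_4)^p = 2.805e-3·(0.0721822)^2.0004 = 2.805e-3·0.00520479 ≈ 1.46e-05.

1.5e-5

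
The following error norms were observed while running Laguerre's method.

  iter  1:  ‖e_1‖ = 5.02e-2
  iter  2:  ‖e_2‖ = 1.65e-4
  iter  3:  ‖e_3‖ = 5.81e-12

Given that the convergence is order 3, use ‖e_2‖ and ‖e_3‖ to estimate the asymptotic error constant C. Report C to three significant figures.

C ≈ ‖e_3‖ / ‖e_2‖^3
  = 5.81e-12 / (1.65e-4)^3
  = 5.81e-12 / 4.49213e-12 ≈ 1.2934

1.29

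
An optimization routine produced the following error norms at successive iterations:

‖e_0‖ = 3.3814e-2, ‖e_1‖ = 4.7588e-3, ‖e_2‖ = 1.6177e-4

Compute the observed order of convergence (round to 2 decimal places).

1.72

p ≈ ln(‖e_2‖/‖e_1‖) / ln(‖e_1‖/‖e_0‖)
  = ln(1.6177e-4/4.7588e-3) / ln(4.7588e-3/3.3814e-2)
  = ln(0.0339939) / ln(0.140735)
  = -3.38157 / -1.96088 ≈ 1.72452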